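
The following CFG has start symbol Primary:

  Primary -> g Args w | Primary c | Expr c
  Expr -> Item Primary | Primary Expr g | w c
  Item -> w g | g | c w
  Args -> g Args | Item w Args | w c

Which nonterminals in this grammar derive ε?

No nonterminal has an empty production or an RHS whose symbols are all nullable.

{ } (none)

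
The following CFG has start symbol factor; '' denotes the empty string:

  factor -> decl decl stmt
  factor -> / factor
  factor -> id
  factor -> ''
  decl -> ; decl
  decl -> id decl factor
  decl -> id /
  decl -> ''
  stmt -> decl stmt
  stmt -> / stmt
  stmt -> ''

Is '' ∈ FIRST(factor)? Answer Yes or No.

factor has an ''-production, so factor ⇒ ''.

Yes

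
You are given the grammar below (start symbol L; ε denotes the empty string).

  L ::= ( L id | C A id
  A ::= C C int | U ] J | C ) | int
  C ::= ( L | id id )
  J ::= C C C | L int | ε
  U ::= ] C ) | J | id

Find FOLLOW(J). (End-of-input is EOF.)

In A ::= U ] J: J is at the end, add FOLLOW(A) = { id }.
In U ::= J: J is at the end, add FOLLOW(U) = { ] }.
Union: FOLLOW(J) = { ], id }.

{ ], id }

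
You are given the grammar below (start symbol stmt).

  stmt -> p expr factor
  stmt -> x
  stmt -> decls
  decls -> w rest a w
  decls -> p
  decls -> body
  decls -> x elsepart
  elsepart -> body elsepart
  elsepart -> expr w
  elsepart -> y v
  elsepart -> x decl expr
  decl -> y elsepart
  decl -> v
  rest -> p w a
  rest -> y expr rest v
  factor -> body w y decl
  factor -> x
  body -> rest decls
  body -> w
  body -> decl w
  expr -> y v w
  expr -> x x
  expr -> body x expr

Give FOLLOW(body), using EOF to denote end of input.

In decls -> body: body is at the end, add FOLLOW(decls) = { EOF, p, v, w, x, y }.
In elsepart -> body elsepart: add FIRST(elsepart) = { p, v, w, x, y }.
In factor -> body w y decl: add FIRST(w y decl) = { w }.
In expr -> body x expr: add FIRST(x expr) = { x }.
Union: FOLLOW(body) = { EOF, p, v, w, x, y }.

{ EOF, p, v, w, x, y }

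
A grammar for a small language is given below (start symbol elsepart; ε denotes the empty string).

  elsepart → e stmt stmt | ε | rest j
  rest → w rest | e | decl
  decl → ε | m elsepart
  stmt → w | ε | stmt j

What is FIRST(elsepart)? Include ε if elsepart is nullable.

elsepart → e stmt stmt contributes {e}.
elsepart → ε contributes ε.
From elsepart → rest j: rest nullable, take FIRST(rest) ∪ {j} = { e, j, m, w }.
Union: FIRST(elsepart) = { e, j, m, w, ε }.

{ e, j, m, w, ε }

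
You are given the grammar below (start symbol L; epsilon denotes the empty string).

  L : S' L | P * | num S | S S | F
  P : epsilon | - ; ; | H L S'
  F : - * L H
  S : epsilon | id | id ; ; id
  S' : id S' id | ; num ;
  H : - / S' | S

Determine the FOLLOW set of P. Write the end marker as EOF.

{ * }

In L : P *: add FIRST(*) = { * }.
Union: FOLLOW(P) = { * }.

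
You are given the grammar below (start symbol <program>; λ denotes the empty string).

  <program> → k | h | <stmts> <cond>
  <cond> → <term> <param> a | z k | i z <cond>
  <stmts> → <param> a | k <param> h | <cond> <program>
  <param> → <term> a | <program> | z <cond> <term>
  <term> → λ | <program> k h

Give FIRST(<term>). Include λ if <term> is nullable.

{ a, h, i, k, z, λ }

<term> → λ contributes λ.
From <term> → <program> k h: add FIRST(<program>) = { a, h, i, k, z }.
Union: FIRST(<term>) = { a, h, i, k, z, λ }.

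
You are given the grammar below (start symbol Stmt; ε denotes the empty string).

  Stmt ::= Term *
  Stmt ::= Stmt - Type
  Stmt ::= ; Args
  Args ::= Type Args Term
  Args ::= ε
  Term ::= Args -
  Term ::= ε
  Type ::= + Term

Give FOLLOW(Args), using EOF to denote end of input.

In Stmt ::= ; Args: Args is at the end, add FOLLOW(Stmt) = { EOF, - }.
In Args ::= Type Args Term: add FIRST(Term)\{ε} = { +, - }.
  Since Term is nullable, also add FOLLOW(Args) = { EOF, +, - }.
In Term ::= Args -: add FIRST(-) = { - }.
Union: FOLLOW(Args) = { EOF, +, - }.

{ EOF, +, - }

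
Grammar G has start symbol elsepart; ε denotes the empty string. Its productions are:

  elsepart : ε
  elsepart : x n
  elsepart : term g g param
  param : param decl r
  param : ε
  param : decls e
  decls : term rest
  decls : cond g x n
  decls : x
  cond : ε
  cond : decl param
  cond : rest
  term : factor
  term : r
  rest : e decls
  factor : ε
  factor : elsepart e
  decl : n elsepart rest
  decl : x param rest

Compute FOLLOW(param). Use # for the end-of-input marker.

In elsepart : term g g param: param is at the end, add FOLLOW(elsepart) = { #, e }.
In param : param decl r: add FIRST(decl r) = { n, x }.
In cond : decl param: param is at the end, add FOLLOW(cond) = { g }.
In decl : x param rest: add FIRST(rest) = { e }.
Union: FOLLOW(param) = { #, e, g, n, x }.

{ #, e, g, n, x }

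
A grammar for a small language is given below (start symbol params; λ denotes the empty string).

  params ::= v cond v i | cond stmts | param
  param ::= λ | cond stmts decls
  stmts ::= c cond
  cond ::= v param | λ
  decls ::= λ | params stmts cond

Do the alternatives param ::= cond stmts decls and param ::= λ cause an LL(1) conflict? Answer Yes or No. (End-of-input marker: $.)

FIRST(cond stmts decls) = { c, v } and FIRST(λ) = { λ }.
The second alternative is nullable and FOLLOW(param) = { $, c, v } shares c with FIRST of the first — conflict.

Yes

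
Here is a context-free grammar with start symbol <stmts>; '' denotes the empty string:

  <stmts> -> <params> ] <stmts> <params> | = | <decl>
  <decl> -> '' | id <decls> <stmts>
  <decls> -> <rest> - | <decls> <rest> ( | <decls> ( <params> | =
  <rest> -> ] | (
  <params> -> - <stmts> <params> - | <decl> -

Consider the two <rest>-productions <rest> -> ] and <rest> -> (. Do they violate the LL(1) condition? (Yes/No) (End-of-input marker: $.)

No

FIRST(]) = { ] } and FIRST(() = { ( }.
The FIRST sets are disjoint and neither alternative is nullable — no conflict.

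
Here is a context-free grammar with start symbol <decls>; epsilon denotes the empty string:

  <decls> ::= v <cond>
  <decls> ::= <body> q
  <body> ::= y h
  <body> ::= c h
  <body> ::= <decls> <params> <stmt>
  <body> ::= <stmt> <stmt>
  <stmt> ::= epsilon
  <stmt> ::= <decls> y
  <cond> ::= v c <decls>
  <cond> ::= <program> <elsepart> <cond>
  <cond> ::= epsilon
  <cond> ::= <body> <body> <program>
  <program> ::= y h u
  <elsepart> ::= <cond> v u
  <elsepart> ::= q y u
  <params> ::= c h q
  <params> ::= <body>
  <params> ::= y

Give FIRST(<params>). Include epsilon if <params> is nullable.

{ c, q, v, y, epsilon }

<params> ::= c h q contributes {c}.
From <params> ::= <body>: add FIRST(<body>) = { c, q, v, y, epsilon } (including epsilon since <body> is nullable).
<params> ::= y contributes {y}.
Union: FIRST(<params>) = { c, q, v, y, epsilon }.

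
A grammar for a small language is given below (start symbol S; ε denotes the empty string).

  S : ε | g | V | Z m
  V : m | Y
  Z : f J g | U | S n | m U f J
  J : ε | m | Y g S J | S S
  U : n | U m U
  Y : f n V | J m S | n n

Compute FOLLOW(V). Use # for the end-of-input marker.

In S : V: V is at the end, add FOLLOW(S) = { #, f, g, m, n }.
In Y : f n V: V is at the end, add FOLLOW(Y) = { #, f, g, m, n }.
Union: FOLLOW(V) = { #, f, g, m, n }.

{ #, f, g, m, n }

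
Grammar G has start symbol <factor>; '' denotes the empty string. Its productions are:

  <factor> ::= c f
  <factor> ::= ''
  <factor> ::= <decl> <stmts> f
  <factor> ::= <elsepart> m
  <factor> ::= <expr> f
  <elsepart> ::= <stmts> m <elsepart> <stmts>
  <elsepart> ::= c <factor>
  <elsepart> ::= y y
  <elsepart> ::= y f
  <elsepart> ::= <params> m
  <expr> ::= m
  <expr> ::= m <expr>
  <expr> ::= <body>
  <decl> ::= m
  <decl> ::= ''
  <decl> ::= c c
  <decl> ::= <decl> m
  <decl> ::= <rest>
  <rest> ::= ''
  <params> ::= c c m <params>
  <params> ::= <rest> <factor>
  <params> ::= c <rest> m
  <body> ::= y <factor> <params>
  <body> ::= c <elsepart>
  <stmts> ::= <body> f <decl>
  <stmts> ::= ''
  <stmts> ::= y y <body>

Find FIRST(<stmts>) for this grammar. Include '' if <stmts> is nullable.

{ c, y, '' }

From <stmts> ::= <body> f <decl>: add FIRST(<body>) = { c, y }.
<stmts> ::= '' contributes ''.
<stmts> ::= y y <body> contributes {y}.
Union: FIRST(<stmts>) = { c, y, '' }.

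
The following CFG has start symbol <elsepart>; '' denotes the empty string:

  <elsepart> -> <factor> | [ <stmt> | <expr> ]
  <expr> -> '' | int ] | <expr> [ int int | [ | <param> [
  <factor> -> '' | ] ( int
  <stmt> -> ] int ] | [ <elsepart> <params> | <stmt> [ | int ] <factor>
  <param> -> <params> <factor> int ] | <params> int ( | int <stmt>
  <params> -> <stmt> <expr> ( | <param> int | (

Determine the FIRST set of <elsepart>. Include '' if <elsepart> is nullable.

{ (, [, ], int, '' }

From <elsepart> -> <factor>: add FIRST(<factor>) = { ], '' } (including '' since <factor> is nullable).
<elsepart> -> [ <stmt> contributes {[}.
From <elsepart> -> <expr> ]: <expr> nullable, take FIRST(<expr>) ∪ {]} = { (, [, ], int }.
Union: FIRST(<elsepart>) = { (, [, ], int, '' }.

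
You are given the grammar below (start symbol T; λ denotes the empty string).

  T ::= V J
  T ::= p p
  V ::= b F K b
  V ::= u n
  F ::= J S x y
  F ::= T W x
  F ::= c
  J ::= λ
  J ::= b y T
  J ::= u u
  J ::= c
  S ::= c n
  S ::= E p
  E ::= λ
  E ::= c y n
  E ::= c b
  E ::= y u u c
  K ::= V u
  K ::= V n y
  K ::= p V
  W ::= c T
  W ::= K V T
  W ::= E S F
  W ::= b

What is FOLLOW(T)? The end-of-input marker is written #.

{ #, b, c, p, u, x, y }

T is the start symbol, so # ∈ FOLLOW(T).
In F ::= T W x: add FIRST(W x) = { b, c, p, u, y }.
In J ::= b y T: T is at the end, add FOLLOW(J) = { #, b, c, p, u, x, y }.
In W ::= c T: T is at the end, add FOLLOW(W) = { x }.
In W ::= K V T: T is at the end, add FOLLOW(W) = { x }.
Union: FOLLOW(T) = { #, b, c, p, u, x, y }.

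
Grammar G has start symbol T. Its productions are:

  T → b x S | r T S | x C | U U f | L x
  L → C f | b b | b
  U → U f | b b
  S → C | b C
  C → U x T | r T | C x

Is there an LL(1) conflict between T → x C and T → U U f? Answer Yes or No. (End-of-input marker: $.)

FIRST(x C) = { x } and FIRST(U U f) = { b }.
The FIRST sets are disjoint and neither alternative is nullable — no conflict.

No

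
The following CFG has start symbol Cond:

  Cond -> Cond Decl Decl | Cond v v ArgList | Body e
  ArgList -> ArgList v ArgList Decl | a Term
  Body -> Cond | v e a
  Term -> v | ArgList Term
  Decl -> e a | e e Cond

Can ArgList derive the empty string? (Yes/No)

No

No nonterminal in this grammar is nullable.
No production of ArgList has an RHS whose symbols are all nullable, so ArgList is not nullable.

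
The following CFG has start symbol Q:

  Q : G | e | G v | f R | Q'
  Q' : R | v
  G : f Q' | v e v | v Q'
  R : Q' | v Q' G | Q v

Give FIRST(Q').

From Q' : R: add FIRST(R) = { e, f, v }.
Q' : v contributes {v}.
Union: FIRST(Q') = { e, f, v }.

{ e, f, v }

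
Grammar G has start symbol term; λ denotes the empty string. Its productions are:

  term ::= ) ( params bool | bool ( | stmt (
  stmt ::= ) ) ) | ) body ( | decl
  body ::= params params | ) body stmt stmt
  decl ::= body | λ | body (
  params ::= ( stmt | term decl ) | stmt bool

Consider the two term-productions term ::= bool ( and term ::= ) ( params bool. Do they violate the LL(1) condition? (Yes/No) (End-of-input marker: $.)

FIRST(bool () = { bool } and FIRST() ( params bool) = { ) }.
The FIRST sets are disjoint and neither alternative is nullable — no conflict.

No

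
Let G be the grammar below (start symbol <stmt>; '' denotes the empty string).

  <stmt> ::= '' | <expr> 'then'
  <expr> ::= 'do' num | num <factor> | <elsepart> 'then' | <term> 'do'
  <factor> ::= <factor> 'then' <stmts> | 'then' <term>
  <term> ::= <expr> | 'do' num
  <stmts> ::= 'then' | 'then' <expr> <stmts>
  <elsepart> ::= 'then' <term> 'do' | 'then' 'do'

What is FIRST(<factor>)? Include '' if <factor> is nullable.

{ 'then' }

From <factor> ::= <factor> 'then' <stmts>: add FIRST(<factor>) = { 'then' }.
<factor> ::= 'then' <term> contributes {'then'}.
Union: FIRST(<factor>) = { 'then' }.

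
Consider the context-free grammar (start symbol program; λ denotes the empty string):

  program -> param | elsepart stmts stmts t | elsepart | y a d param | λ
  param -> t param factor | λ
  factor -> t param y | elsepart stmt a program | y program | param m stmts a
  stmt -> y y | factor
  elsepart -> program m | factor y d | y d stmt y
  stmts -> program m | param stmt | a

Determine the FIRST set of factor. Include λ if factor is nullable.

{ m, t, y }

factor -> t param y contributes {t}.
From factor -> elsepart stmt a program: add FIRST(elsepart) = { m, t, y }.
factor -> y program contributes {y}.
From factor -> param m stmts a: param nullable, take FIRST(param) ∪ {m} = { m, t }.
Union: FIRST(factor) = { m, t, y }.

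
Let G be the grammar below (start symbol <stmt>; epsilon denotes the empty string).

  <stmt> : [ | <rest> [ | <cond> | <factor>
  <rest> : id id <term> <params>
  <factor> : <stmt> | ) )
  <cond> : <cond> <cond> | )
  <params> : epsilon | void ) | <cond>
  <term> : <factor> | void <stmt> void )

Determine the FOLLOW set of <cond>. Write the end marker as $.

{ $, ), [, void }

In <stmt> : <cond>: <cond> is at the end, add FOLLOW(<stmt>) = { $, ), [, void }.
In <cond> : <cond> <cond>: add FIRST(<cond>) = { ) }.
In <cond> : <cond> <cond>: <cond> is at the end, add FOLLOW(<cond>) = { $, ), [, void }.
In <params> : <cond>: <cond> is at the end, add FOLLOW(<params>) = { [ }.
Union: FOLLOW(<cond>) = { $, ), [, void }.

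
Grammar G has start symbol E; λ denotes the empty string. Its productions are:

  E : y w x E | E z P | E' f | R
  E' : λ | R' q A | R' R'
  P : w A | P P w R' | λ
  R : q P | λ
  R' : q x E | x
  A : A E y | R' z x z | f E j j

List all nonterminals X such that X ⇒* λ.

Directly nullable (have an λ-production): E', P, R.
E : R with every symbol nullable, so E is nullable.
No other nonterminal has a production whose RHS symbols are all nullable.

{ E, E', P, R }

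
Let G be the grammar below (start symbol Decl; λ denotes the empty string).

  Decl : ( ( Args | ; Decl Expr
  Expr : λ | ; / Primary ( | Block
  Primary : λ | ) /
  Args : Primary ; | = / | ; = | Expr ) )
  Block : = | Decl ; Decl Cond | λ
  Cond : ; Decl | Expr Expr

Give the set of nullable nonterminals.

Directly nullable (have an λ-production): Expr, Primary, Block.
Cond : Expr Expr with every symbol nullable, so Cond is nullable.
No other nonterminal has a production whose RHS symbols are all nullable.

{ Block, Cond, Expr, Primary }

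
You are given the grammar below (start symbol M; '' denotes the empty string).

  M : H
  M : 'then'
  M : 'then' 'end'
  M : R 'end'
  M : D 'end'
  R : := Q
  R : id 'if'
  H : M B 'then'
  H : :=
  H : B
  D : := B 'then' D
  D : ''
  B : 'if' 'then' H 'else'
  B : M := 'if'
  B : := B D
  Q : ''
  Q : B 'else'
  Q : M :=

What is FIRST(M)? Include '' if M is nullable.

From M : H: add FIRST(H) = { 'end', 'if', 'then', :=, id }.
M : 'then' contributes {'then'}.
M : 'then' 'end' contributes {'then'}.
From M : R 'end': add FIRST(R) = { :=, id }.
From M : D 'end': D nullable, take FIRST(D) ∪ {'end'} = { 'end', := }.
Union: FIRST(M) = { 'end', 'if', 'then', :=, id }.

{ 'end', 'if', 'then', :=, id }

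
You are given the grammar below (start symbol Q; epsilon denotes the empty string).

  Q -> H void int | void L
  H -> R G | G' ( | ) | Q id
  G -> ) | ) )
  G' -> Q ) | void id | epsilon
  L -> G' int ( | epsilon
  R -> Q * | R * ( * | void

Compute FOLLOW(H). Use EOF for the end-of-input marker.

{ void }

In Q -> H void int: add FIRST(void int) = { void }.
Union: FOLLOW(H) = { void }.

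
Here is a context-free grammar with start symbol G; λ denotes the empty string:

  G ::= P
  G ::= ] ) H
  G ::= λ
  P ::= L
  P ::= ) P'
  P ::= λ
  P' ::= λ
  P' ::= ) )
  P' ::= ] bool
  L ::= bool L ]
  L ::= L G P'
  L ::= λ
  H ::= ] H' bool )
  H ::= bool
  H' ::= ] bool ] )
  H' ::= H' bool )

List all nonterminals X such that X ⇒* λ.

Directly nullable (have an λ-production): G, P, P', L.
No other nonterminal has a production whose RHS symbols are all nullable.

{ G, L, P, P' }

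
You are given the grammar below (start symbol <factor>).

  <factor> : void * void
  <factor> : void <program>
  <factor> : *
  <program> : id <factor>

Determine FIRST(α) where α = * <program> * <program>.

* is a terminal; add {*} and stop.

{ * }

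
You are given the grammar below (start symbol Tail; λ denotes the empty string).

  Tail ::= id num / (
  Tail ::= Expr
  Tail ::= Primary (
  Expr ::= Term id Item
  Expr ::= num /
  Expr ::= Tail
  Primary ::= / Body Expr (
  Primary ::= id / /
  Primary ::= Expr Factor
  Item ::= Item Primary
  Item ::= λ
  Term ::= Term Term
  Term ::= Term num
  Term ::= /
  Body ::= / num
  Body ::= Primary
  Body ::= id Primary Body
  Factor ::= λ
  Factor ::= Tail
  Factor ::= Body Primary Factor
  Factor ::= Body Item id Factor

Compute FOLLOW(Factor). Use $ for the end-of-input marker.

{ $, (, /, id, num }

In Primary ::= Expr Factor: Factor is at the end, add FOLLOW(Primary) = { $, (, /, id, num }.
In Factor ::= Body Primary Factor: Factor is at the end, add FOLLOW(Factor) = { $, (, /, id, num }.
In Factor ::= Body Item id Factor: Factor is at the end, add FOLLOW(Factor) = { $, (, /, id, num }.
Union: FOLLOW(Factor) = { $, (, /, id, num }.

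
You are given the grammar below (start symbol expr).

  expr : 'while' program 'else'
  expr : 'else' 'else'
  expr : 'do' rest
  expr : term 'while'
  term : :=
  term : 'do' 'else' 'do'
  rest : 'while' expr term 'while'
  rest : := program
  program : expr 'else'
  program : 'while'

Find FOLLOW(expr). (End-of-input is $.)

expr is the start symbol, so $ ∈ FOLLOW(expr).
In rest : 'while' expr term 'while': add FIRST(term 'while') = { 'do', := }.
In program : expr 'else': add FIRST('else') = { 'else' }.
Union: FOLLOW(expr) = { $, 'do', 'else', := }.

{ $, 'do', 'else', := }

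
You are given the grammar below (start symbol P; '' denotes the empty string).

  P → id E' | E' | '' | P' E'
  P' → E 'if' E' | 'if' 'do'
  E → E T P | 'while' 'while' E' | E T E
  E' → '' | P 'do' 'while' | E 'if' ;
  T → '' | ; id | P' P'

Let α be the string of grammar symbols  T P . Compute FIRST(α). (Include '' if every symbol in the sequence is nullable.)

Add FIRST(T)\{''} = { 'if', 'while', ; }; T is nullable, continue.
Add FIRST(P)\{''} = { 'do', 'if', 'while', id }; P is nullable, continue.
Every symbol is nullable, so include ''.

{ 'do', 'if', 'while', ;, id, '' }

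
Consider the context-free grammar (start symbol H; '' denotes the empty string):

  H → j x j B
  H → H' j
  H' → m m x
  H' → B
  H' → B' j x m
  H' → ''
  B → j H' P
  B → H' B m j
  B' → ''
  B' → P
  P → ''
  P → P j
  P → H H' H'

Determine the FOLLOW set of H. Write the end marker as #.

H is the start symbol, so # ∈ FOLLOW(H).
In P → H H' H': add FIRST(H' H')\{''} = { j, m }.
  Since H' H' is nullable, also add FOLLOW(P) = { #, j, m }.
Union: FOLLOW(H) = { #, j, m }.

{ #, j, m }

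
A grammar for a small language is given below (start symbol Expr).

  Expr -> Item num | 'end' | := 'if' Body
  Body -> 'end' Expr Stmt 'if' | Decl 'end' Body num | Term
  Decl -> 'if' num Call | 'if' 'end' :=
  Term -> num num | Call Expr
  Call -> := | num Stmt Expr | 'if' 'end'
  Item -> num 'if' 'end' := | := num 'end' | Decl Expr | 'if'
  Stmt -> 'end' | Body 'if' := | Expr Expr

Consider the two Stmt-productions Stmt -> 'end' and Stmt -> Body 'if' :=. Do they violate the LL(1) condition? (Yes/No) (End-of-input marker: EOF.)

Yes

FIRST('end') = { 'end' } and FIRST(Body 'if' :=) = { 'end', 'if', :=, num }.
Both contain 'end', so the two alternatives are not disjoint — LL(1) conflict.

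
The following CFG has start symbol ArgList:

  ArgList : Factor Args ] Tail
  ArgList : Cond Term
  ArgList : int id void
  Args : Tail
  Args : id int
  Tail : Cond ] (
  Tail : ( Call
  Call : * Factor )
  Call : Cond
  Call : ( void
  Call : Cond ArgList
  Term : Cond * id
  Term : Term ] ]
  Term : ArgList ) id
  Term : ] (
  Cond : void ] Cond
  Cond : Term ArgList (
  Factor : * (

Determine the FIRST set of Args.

From Args : Tail: add FIRST(Tail) = { (, *, ], int, void }.
Args : id int contributes {id}.
Union: FIRST(Args) = { (, *, ], id, int, void }.

{ (, *, ], id, int, void }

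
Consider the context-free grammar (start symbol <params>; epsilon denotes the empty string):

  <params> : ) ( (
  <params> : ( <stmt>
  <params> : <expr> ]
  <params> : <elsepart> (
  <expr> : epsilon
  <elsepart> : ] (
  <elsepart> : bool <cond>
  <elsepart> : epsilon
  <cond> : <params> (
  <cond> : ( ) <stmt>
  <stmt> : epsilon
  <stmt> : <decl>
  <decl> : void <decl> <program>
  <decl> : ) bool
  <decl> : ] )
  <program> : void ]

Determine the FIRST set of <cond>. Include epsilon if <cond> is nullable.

From <cond> : <params> (: add FIRST(<params>) = { (, ), ], bool }.
<cond> : ( ) <stmt> contributes {(}.
Union: FIRST(<cond>) = { (, ), ], bool }.

{ (, ), ], bool }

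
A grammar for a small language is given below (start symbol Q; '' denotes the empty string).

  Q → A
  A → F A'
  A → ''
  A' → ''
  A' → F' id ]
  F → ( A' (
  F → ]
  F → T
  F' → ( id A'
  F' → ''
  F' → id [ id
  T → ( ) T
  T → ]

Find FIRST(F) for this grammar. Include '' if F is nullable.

F → ( A' ( contributes {(}.
F → ] contributes {]}.
From F → T: add FIRST(T) = { (, ] }.
Union: FIRST(F) = { (, ] }.

{ (, ] }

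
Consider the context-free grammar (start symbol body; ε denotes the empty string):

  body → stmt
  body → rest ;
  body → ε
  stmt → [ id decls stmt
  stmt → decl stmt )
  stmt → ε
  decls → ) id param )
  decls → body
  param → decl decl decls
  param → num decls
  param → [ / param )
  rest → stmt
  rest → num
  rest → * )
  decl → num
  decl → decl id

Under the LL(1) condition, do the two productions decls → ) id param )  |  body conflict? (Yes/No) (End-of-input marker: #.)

Yes

FIRST() id param )) = { ) } and FIRST(body) = { *, ;, [, num, ε }.
The second alternative is nullable and FOLLOW(decls) = { #, ), ;, [, num } shares ) with FIRST of the first — conflict.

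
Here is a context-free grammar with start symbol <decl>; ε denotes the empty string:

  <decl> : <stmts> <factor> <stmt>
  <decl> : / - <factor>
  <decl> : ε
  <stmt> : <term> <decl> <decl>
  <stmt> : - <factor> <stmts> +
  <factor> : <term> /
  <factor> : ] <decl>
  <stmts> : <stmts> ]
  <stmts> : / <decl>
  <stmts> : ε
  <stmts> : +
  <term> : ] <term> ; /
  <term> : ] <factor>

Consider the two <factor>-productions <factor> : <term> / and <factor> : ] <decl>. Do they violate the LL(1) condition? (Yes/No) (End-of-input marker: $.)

Yes

FIRST(<term> /) = { ] } and FIRST(] <decl>) = { ] }.
Both contain ], so the two alternatives are not disjoint — LL(1) conflict.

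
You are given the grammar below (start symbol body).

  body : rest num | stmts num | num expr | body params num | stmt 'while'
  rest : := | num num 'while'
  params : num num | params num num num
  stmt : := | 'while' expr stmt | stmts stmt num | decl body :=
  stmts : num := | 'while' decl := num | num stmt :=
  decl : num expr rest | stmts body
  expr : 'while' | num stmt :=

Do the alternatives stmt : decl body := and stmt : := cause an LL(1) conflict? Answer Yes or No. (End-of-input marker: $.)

No

FIRST(decl body :=) = { 'while', num } and FIRST(:=) = { := }.
The FIRST sets are disjoint and neither alternative is nullable — no conflict.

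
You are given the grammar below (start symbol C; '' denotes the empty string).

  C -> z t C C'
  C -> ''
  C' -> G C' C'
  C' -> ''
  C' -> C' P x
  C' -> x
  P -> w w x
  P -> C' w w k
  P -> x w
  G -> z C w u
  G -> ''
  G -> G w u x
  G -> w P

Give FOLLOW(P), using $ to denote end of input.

{ $, w, x, z }

In C' -> C' P x: add FIRST(x) = { x }.
In G -> w P: P is at the end, add FOLLOW(G) = { $, w, x, z }.
Union: FOLLOW(P) = { $, w, x, z }.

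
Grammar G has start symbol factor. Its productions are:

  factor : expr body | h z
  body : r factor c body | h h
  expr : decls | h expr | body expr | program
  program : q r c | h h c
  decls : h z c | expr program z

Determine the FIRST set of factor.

From factor : expr body: add FIRST(expr) = { h, q, r }.
factor : h z contributes {h}.
Union: FIRST(factor) = { h, q, r }.

{ h, q, r }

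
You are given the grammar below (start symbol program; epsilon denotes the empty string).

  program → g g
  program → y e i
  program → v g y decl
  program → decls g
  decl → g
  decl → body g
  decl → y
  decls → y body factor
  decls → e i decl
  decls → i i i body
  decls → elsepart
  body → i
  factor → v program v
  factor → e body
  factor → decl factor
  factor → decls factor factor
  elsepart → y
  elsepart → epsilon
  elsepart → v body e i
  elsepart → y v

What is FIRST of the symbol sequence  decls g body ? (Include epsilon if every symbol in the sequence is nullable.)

Add FIRST(decls)\{epsilon} = { e, i, v, y }; decls is nullable, continue.
g is a terminal; add {g} and stop.

{ e, g, i, v, y }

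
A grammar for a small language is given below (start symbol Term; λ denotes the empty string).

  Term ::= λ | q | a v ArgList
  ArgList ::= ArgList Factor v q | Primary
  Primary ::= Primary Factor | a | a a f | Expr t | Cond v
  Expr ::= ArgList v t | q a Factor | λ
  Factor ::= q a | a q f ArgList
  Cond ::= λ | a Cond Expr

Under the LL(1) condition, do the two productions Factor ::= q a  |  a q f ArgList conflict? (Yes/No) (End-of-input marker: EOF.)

No

FIRST(q a) = { q } and FIRST(a q f ArgList) = { a }.
The FIRST sets are disjoint and neither alternative is nullable — no conflict.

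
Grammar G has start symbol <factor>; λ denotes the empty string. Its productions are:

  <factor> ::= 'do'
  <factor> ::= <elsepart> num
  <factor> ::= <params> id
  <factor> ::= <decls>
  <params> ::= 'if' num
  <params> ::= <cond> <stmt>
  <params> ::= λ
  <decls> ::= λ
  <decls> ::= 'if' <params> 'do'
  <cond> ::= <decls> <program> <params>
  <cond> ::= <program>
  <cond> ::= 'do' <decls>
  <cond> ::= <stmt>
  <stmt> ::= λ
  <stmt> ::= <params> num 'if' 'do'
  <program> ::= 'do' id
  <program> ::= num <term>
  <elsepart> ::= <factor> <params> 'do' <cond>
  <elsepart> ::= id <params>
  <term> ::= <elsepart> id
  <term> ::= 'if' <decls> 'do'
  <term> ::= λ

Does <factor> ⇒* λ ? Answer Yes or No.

Yes

<factor> ::= <decls> and each of <decls> is nullable, so <factor> ⇒* λ.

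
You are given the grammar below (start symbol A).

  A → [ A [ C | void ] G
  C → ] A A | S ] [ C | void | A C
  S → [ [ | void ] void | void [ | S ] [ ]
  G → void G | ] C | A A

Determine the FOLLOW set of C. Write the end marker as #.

In A → [ A [ C: C is at the end, add FOLLOW(A) = { #, [, ], void }.
In C → S ] [ C: C is at the end, add FOLLOW(C) = { #, [, ], void }.
In C → A C: C is at the end, add FOLLOW(C) = { #, [, ], void }.
In G → ] C: C is at the end, add FOLLOW(G) = { #, [, ], void }.
Union: FOLLOW(C) = { #, [, ], void }.

{ #, [, ], void }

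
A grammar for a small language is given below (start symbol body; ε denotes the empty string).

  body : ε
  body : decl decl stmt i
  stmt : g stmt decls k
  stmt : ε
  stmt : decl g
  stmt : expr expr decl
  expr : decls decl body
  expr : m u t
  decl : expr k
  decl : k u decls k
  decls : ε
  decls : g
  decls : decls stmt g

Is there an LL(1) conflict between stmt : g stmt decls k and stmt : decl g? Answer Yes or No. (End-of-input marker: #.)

FIRST(g stmt decls k) = { g } and FIRST(decl g) = { g, k, m }.
Both contain g, so the two alternatives are not disjoint — LL(1) conflict.

Yes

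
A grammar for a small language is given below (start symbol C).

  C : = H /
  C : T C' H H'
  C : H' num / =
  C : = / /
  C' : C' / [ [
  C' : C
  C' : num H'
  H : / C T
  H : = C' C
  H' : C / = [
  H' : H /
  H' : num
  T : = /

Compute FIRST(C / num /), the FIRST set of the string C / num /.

Add FIRST(C) = { /, =, num }; C is not nullable, stop.

{ /, =, num }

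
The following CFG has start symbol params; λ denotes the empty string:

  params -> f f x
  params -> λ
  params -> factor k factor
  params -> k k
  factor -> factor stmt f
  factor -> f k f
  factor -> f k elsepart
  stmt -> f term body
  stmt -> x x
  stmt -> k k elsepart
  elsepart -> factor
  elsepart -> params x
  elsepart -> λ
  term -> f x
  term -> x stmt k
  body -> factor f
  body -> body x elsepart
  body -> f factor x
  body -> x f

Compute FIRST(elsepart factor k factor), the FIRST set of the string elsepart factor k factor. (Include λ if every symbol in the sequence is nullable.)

Add FIRST(elsepart)\{λ} = { f, k, x }; elsepart is nullable, continue.
Add FIRST(factor) = { f }; factor is not nullable, stop.

{ f, k, x }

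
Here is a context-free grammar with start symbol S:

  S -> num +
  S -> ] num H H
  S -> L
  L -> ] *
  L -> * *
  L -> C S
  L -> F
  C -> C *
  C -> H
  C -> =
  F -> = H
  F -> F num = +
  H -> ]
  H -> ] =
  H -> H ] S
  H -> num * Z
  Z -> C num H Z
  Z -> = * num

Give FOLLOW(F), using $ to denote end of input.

{ $, *, =, ], num }

In L -> F: F is at the end, add FOLLOW(L) = { $, *, =, ], num }.
In F -> F num = +: add FIRST(num = +) = { num }.
Union: FOLLOW(F) = { $, *, =, ], num }.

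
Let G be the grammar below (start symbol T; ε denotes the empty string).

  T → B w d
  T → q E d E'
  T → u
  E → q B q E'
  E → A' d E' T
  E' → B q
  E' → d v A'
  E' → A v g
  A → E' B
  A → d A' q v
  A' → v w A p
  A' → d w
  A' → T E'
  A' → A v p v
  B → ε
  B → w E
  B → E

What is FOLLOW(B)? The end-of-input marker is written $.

{ p, q, v, w }

In T → B w d: add FIRST(w d) = { w }.
In E → q B q E': add FIRST(q E') = { q }.
In E' → B q: add FIRST(q) = { q }.
In A → E' B: B is at the end, add FOLLOW(A) = { p, v }.
Union: FOLLOW(B) = { p, q, v, w }.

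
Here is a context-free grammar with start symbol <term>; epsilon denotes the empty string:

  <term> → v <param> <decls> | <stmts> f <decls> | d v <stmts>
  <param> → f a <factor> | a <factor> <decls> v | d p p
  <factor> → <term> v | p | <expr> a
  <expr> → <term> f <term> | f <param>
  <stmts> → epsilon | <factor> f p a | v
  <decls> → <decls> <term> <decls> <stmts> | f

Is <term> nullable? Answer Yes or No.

No

Nullable nonterminals: <stmts>.
No production of <term> has an RHS whose symbols are all nullable, so <term> is not nullable.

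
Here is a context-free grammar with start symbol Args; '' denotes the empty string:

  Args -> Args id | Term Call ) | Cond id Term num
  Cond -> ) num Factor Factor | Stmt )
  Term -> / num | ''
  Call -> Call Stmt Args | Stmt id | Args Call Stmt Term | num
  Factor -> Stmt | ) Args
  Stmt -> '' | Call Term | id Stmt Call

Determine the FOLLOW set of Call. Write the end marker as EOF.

{ ), /, id, num }

In Args -> Term Call ): add FIRST()) = { ) }.
In Call -> Call Stmt Args: add FIRST(Stmt Args) = { ), /, id, num }.
In Call -> Args Call Stmt Term: add FIRST(Stmt Term)\{''} = { ), /, id, num }.
  Since Stmt Term is nullable, also add FOLLOW(Call) = { ), /, id, num }.
In Stmt -> Call Term: add FIRST(Term)\{''} = { / }.
  Since Term is nullable, also add FOLLOW(Stmt) = { ), /, id, num }.
In Stmt -> id Stmt Call: Call is at the end, add FOLLOW(Stmt) = { ), /, id, num }.
Union: FOLLOW(Call) = { ), /, id, num }.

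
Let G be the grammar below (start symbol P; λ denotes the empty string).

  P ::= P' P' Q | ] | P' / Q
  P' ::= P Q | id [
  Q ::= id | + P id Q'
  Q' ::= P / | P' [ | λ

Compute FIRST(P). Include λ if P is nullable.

From P ::= P' P' Q: add FIRST(P') = { ], id }.
P ::= ] contributes {]}.
From P ::= P' / Q: add FIRST(P') = { ], id }.
Union: FIRST(P) = { ], id }.

{ ], id }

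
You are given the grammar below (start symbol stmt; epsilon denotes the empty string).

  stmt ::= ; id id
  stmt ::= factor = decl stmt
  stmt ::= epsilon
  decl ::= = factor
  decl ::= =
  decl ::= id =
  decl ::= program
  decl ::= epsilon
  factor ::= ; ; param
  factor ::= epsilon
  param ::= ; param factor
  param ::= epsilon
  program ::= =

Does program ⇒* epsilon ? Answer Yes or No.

No

Nullable nonterminals: decl, factor, param, stmt.
No production of program has an RHS whose symbols are all nullable, so program is not nullable.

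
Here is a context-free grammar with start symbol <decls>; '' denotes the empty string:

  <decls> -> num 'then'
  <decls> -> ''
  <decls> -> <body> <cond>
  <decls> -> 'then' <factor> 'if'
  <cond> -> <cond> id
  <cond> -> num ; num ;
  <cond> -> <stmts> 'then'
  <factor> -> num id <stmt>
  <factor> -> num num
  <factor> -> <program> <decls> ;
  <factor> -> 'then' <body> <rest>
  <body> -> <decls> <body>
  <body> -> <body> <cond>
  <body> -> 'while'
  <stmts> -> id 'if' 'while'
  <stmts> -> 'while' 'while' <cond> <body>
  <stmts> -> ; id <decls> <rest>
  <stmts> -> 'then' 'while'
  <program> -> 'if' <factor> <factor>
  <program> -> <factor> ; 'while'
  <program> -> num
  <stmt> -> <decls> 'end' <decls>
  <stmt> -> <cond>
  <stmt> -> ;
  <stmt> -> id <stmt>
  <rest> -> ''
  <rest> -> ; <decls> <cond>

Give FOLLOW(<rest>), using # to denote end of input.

In <factor> -> 'then' <body> <rest>: <rest> is at the end, add FOLLOW(<factor>) = { 'if', 'then', 'while', ;, num }.
In <stmts> -> ; id <decls> <rest>: <rest> is at the end, add FOLLOW(<stmts>) = { 'then' }.
Union: FOLLOW(<rest>) = { 'if', 'then', 'while', ;, num }.

{ 'if', 'then', 'while', ;, num }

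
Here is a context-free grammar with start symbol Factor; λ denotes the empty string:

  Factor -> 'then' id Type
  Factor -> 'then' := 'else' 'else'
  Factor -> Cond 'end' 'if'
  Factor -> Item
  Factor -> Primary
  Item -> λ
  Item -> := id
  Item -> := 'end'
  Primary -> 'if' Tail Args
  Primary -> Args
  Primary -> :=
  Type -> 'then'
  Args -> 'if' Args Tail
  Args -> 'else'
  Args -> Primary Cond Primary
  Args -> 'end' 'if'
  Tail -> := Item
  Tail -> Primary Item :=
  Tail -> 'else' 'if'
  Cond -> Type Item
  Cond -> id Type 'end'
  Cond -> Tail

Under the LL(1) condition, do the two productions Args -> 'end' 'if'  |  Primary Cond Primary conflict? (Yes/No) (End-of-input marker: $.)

FIRST('end' 'if') = { 'end' } and FIRST(Primary Cond Primary) = { 'else', 'end', 'if', := }.
Both contain 'end', so the two alternatives are not disjoint — LL(1) conflict.

Yes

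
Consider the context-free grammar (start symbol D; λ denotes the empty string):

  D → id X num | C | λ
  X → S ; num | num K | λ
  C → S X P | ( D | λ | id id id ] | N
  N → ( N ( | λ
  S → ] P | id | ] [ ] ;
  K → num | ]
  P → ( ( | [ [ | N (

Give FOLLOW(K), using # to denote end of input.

In X → num K: K is at the end, add FOLLOW(X) = { (, [, num }.
Union: FOLLOW(K) = { (, [, num }.

{ (, [, num }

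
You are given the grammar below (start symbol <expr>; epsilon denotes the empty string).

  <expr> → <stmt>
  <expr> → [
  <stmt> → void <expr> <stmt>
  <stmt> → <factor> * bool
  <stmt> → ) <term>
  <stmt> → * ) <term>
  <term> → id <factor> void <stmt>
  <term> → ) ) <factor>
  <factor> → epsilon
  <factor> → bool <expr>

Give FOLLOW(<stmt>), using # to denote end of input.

In <expr> → <stmt>: <stmt> is at the end, add FOLLOW(<expr>) = { #, ), *, bool, void }.
In <stmt> → void <expr> <stmt>: <stmt> is at the end, add FOLLOW(<stmt>) = { #, ), *, bool, void }.
In <term> → id <factor> void <stmt>: <stmt> is at the end, add FOLLOW(<term>) = { #, ), *, bool, void }.
Union: FOLLOW(<stmt>) = { #, ), *, bool, void }.

{ #, ), *, bool, void }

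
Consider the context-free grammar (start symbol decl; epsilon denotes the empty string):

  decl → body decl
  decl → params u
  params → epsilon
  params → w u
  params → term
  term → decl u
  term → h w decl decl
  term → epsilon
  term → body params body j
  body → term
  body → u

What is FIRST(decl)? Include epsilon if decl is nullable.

From decl → body decl: body nullable, take FIRST(body) ∪ FIRST(decl) = { h, j, u, w }.
From decl → params u: params nullable, take FIRST(params) ∪ {u} = { h, j, u, w }.
Union: FIRST(decl) = { h, j, u, w }.

{ h, j, u, w }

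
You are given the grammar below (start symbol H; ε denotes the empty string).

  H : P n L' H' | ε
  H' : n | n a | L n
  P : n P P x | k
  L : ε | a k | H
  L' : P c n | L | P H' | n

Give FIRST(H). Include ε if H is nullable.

From H : P n L' H': add FIRST(P) = { k, n }.
H : ε contributes ε.
Union: FIRST(H) = { k, n, ε }.

{ k, n, ε }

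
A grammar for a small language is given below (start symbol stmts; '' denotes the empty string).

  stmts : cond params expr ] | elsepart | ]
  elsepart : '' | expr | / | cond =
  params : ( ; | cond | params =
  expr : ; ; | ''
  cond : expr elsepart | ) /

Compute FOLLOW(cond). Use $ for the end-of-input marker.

In stmts : cond params expr ]: add FIRST(params expr ]) = { (, ), /, ;, =, ] }.
In elsepart : cond =: add FIRST(=) = { = }.
In params : cond: cond is at the end, add FOLLOW(params) = { ;, =, ] }.
Union: FOLLOW(cond) = { (, ), /, ;, =, ] }.

{ (, ), /, ;, =, ] }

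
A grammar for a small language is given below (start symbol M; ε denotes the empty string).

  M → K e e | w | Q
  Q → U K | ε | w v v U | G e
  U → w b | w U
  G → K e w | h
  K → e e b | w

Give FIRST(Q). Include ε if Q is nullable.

From Q → U K: add FIRST(U) = { w }.
Q → ε contributes ε.
Q → w v v U contributes {w}.
From Q → G e: add FIRST(G) = { e, h, w }.
Union: FIRST(Q) = { e, h, w, ε }.

{ e, h, w, ε }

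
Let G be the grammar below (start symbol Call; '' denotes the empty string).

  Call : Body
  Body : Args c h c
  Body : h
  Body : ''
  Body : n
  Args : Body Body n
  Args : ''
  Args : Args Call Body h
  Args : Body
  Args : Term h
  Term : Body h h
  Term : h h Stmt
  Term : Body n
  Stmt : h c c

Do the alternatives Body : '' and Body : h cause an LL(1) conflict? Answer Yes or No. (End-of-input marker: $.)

Yes

FIRST('') = { '' } and FIRST(h) = { h }.
The first alternative is nullable and FOLLOW(Body) = { $, c, h, n } shares h with FIRST of the second — conflict.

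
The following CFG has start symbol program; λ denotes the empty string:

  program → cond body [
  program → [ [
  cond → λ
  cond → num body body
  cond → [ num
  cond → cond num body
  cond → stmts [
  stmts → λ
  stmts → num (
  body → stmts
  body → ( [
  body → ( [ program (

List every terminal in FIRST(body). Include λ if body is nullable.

From body → stmts: add FIRST(stmts) = { num, λ } (including λ since stmts is nullable).
body → ( [ contributes {(}.
body → ( [ program ( contributes {(}.
Union: FIRST(body) = { (, num, λ }.

{ (, num, λ }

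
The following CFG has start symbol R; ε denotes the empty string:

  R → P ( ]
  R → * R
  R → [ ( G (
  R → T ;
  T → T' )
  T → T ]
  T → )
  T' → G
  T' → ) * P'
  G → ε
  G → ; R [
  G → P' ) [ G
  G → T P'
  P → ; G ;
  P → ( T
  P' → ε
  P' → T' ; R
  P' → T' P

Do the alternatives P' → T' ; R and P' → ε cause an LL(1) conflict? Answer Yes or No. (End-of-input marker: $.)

FIRST(T' ; R) = { (, ), ; } and FIRST(ε) = { ε }.
The second alternative is nullable and FOLLOW(P') = { (, ), ; } shares ( with FIRST of the first — conflict.

Yes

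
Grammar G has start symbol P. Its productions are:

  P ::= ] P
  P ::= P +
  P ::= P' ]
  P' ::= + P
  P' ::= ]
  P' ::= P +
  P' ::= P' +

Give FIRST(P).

P ::= ] P contributes {]}.
From P ::= P +: add FIRST(P) = { +, ] }.
From P ::= P' ]: add FIRST(P') = { +, ] }.
Union: FIRST(P) = { +, ] }.

{ +, ] }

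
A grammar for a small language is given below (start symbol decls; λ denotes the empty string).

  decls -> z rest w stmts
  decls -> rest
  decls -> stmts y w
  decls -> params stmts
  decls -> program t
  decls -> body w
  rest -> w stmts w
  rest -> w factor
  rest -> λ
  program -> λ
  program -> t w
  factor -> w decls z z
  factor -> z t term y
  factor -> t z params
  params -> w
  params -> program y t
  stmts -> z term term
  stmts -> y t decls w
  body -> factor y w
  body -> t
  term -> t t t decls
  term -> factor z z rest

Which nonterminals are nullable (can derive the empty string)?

Directly nullable (have an λ-production): rest, program.
decls -> rest with every symbol nullable, so decls is nullable.
No other nonterminal has a production whose RHS symbols are all nullable.

{ decls, program, rest }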